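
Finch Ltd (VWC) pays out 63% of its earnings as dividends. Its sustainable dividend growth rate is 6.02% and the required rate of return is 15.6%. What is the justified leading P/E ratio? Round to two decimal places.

6.58

Justified leading P/E = b/(r−g) = 0.63/(0.156−0.0602) = 6.5762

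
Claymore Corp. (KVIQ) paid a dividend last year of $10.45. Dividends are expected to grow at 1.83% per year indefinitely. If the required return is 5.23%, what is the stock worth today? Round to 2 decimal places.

Gordon growth model: P₀ = D₁/(r − g). D₁ = 10.45 × (1 + 0.0183) = 10.6412.
P₀ = 10.6412 / (0.0523 − 0.0183) = 10.6412 / 0.034 = 312.9775

$312.98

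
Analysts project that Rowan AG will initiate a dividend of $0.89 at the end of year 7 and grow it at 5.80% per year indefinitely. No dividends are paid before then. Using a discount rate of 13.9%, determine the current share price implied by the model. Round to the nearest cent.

Deferred-dividend DDM. At t=6 the remaining stream is a growing perpetuity with first payment D_7 = 0.89.
V_6 = D_7/(r−g) = 0.89/(0.139−0.058) = 10.9877
P₀ = V_6/(1+r)^6 = 10.9877/(1+0.139)^6 = 5.0323

$5.03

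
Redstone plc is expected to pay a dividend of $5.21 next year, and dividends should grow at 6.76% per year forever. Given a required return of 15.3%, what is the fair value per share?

$61.01

Gordon growth model: P₀ = D₁/(r − g), with D₁ = 5.21 given directly.
P₀ = 5.2100 / (0.153 − 0.0676) = 5.2100 / 0.0854 = 61.0070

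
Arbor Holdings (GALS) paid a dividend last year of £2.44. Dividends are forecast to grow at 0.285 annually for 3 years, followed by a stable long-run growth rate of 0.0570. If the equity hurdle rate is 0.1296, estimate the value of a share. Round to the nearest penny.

Two-stage DDM. Project D₁…D_3 at 0.285, terminal growth 0.057, discount at r = 0.1296.
D_1 = 3.1354
D_2 = 4.0290
D_3 = 5.1773
Terminal value at t=3: TV = D_4/(r−g) = 5.4724/(0.1296−0.057) = 75.3768
P₀ = 3.1354/(1+0.1296)^1 + 4.0290/(1+0.1296)^2 + 5.1773/(1+0.1296)^3 + 75.3768/(1+0.1296)^3 = 61.8205

£61.82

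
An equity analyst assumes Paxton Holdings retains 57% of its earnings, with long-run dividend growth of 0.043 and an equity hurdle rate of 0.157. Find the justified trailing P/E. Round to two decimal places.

Payout ratio b = 1 − 0.57 = 0.43.
Justified trailing P/E = b(1+g)/(r−g) = 0.43×(1+0.043)/(0.157−0.043) = 3.9341

3.93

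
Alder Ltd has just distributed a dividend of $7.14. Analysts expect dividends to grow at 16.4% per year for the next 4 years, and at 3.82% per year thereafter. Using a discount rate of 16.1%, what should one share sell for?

$89.74

Two-stage DDM. Project D₁…D_4 at 0.164, terminal growth 0.0382, discount at r = 0.161.
D_1 = 8.3110
D_2 = 9.6740
D_3 = 11.2605
D_4 = 13.1072
Terminal value at t=4: TV = D_5/(r−g) = 13.6079/(0.161−0.0382) = 110.8135
P₀ = 8.3110/(1+0.161)^1 + 9.6740/(1+0.161)^2 + 11.2605/(1+0.161)^3 + 13.1072/(1+0.161)^4 + 110.8135/(1+0.161)^4 = 89.7357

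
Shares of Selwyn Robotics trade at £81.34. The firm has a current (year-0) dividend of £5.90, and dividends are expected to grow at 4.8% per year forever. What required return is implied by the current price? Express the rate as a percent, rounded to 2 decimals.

Rearranging the constant-growth DDM: r = D₁/P₀ + g.
D₁ = 5.90 × (1 + 0.048) = 6.1832.
r = 6.1832 / 81.34 + 0.048 = 0.07602 + 0.048 = 0.12402

12.40%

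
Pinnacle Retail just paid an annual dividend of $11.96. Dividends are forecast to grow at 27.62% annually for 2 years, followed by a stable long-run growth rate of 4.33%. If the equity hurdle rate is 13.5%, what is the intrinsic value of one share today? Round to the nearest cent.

Two-stage DDM. Project D₁…D_2 at 0.2762, terminal growth 0.0433, discount at r = 0.135.
D_1 = 15.2634
D_2 = 19.4791
Terminal value at t=2: TV = D_3/(r−g) = 20.3225/(0.135−0.0433) = 221.6198
P₀ = 15.2634/(1+0.135)^1 + 19.4791/(1+0.135)^2 + 221.6198/(1+0.135)^2 = 200.6038

$200.60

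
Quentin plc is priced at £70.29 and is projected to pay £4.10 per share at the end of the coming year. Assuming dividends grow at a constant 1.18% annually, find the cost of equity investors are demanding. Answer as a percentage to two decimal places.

7.01%

Rearranging the constant-growth DDM: r = D₁/P₀ + g.
r = 4.1000 / 70.29 + 0.0118 = 0.05833 + 0.0118 = 0.07013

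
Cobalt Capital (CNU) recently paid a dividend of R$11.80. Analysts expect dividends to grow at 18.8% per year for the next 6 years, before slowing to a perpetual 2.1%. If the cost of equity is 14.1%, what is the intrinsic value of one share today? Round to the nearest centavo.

R$209.65

Two-stage DDM. Project D₁…D_6 at 0.188, terminal growth 0.021, discount at r = 0.141.
D_1 = 14.0184
D_2 = 16.6539
D_3 = 19.7848
D_4 = 23.5043
D_5 = 27.9231
D_6 = 33.1727
Terminal value at t=6: TV = D_7/(r−g) = 33.8693/(0.141−0.021) = 282.2443
P₀ = 14.0184/(1+0.141)^1 + 16.6539/(1+0.141)^2 + 19.7848/(1+0.141)^3 + 23.5043/(1+0.141)^4 + 27.9231/(1+0.141)^5 + 33.1727/(1+0.141)^6 + 282.2443/(1+0.141)^6 = 209.6497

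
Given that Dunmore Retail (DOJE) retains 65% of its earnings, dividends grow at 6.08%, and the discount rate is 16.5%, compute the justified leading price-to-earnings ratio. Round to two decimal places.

Payout ratio b = 1 − 0.65 = 0.35.
Justified leading P/E = b/(r−g) = 0.35/(0.165−0.0608) = 3.3589

3.36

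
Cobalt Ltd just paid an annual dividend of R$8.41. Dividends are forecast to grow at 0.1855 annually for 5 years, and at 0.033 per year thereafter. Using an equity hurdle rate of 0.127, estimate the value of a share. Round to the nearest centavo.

Two-stage DDM. Project D₁…D_5 at 0.1855, terminal growth 0.033, discount at r = 0.127.
D_1 = 9.9701
D_2 = 11.8195
D_3 = 14.0120
D_4 = 16.6112
D_5 = 19.6926
Terminal value at t=5: TV = D_6/(r−g) = 20.3425/(0.127−0.033) = 216.4095
P₀ = 9.9701/(1+0.127)^1 + 11.8195/(1+0.127)^2 + 14.0120/(1+0.127)^3 + 16.6112/(1+0.127)^4 + 19.6926/(1+0.127)^5 + 216.4095/(1+0.127)^5 = 168.0994

R$168.10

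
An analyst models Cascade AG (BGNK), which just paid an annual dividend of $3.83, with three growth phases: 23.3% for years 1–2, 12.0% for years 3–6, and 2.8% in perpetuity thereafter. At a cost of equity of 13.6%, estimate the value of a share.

$66.67

Three-stage DDM. Project D₁…D_6; terminal Gordon value at t=6 with g = 0.028; discount at r = 0.136.
D_1 = 4.7224
D_2 = 5.8227
D_3 = 6.5214
D_4 = 7.3040
D_5 = 8.1805
D_6 = 9.1621
TV_6 = 9.4187/(0.136−0.028) = 87.2100
P₀ = Σ Dₜ/(1+r)ᵗ + TV_6/(1+r)^6 = 66.6689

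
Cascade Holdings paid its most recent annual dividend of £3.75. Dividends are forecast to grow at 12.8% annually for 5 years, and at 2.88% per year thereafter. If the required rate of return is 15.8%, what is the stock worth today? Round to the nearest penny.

£43.53

Two-stage DDM. Project D₁…D_5 at 0.128, terminal growth 0.0288, discount at r = 0.158.
D_1 = 4.2300
D_2 = 4.7714
D_3 = 5.3822
D_4 = 6.0711
D_5 = 6.8482
Terminal value at t=5: TV = D_6/(r−g) = 7.0454/(0.158−0.0288) = 54.5312
P₀ = 4.2300/(1+0.158)^1 + 4.7714/(1+0.158)^2 + 5.3822/(1+0.158)^3 + 6.0711/(1+0.158)^4 + 6.8482/(1+0.158)^5 + 54.5312/(1+0.158)^5 = 43.5301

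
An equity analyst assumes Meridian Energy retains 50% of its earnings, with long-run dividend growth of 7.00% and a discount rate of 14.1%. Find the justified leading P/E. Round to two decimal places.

Payout ratio b = 1 − 0.50 = 0.50.
Justified leading P/E = b/(r−g) = 0.50/(0.141−0.07) = 7.0423

7.04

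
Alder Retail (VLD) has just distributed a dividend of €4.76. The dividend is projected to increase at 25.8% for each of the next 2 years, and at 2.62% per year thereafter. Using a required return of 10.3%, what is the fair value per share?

Two-stage DDM. Project D₁…D_2 at 0.258, terminal growth 0.0262, discount at r = 0.103.
D_1 = 5.9881
D_2 = 7.5330
Terminal value at t=2: TV = D_3/(r−g) = 7.7304/(0.103−0.0262) = 100.6559
P₀ = 5.9881/(1+0.103)^1 + 7.5330/(1+0.103)^2 + 100.6559/(1+0.103)^2 = 94.3555

€94.36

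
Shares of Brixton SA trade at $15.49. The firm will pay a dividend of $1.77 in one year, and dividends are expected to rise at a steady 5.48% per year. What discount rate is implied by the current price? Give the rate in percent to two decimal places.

16.91%

Rearranging the constant-growth DDM: r = D₁/P₀ + g.
r = 1.7700 / 15.49 + 0.0548 = 0.11427 + 0.0548 = 0.16907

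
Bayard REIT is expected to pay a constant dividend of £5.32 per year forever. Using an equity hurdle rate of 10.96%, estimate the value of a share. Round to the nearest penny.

£48.54

Zero-growth DDM (perpetuity): P₀ = D/r = 5.32 / 0.1096 = 48.5401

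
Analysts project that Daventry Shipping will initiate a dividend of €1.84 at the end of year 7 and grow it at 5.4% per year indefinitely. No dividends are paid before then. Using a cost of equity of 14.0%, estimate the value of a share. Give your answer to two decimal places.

Deferred-dividend DDM. At t=6 the remaining stream is a growing perpetuity with first payment D_7 = 1.84.
V_6 = D_7/(r−g) = 1.84/(0.14−0.054) = 21.3953
P₀ = V_6/(1+r)^6 = 21.3953/(1+0.14)^6 = 9.7474

€9.75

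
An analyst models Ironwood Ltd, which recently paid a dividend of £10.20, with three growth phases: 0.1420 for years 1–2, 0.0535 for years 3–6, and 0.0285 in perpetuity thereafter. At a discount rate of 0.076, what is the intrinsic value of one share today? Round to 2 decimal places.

£294.54

Three-stage DDM. Project D₁…D_6; terminal Gordon value at t=6 with g = 0.0285; discount at r = 0.076.
D_1 = 11.6484
D_2 = 13.3025
D_3 = 14.0142
D_4 = 14.7639
D_5 = 15.5538
D_6 = 16.3859
TV_6 = 16.8529/(0.076−0.0285) = 354.7981
P₀ = Σ Dₜ/(1+r)ᵗ + TV_6/(1+r)^6 = 294.5377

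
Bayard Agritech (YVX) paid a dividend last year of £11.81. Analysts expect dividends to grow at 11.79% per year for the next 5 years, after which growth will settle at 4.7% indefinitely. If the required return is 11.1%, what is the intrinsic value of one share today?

£259.44

Two-stage DDM. Project D₁…D_5 at 0.1179, terminal growth 0.047, discount at r = 0.111.
D_1 = 13.2024
D_2 = 14.7590
D_3 = 16.4990
D_4 = 18.4443
D_5 = 20.6189
Terminal value at t=5: TV = D_6/(r−g) = 21.5879/(0.111−0.047) = 337.3117
P₀ = 13.2024/(1+0.111)^1 + 14.7590/(1+0.111)^2 + 16.4990/(1+0.111)^3 + 18.4443/(1+0.111)^4 + 20.6189/(1+0.111)^5 + 337.3117/(1+0.111)^5 = 259.4382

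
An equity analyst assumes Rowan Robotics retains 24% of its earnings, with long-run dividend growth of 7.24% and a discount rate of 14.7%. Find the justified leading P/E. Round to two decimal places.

10.19

Payout ratio b = 1 − 0.24 = 0.76.
Justified leading P/E = b/(r−g) = 0.76/(0.147−0.0724) = 10.1877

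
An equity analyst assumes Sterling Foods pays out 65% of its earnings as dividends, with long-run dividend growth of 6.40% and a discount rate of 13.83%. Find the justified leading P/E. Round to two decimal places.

8.75

Justified leading P/E = b/(r−g) = 0.65/(0.1383−0.064) = 8.7483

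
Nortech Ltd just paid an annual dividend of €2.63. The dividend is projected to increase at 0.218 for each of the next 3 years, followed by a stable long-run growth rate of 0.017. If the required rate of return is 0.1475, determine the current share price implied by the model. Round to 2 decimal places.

Two-stage DDM. Project D₁…D_3 at 0.218, terminal growth 0.017, discount at r = 0.1475.
D_1 = 3.2033
D_2 = 3.9017
D_3 = 4.7522
Terminal value at t=3: TV = D_4/(r−g) = 4.8330/(0.1475−0.017) = 37.0346
P₀ = 3.2033/(1+0.1475)^1 + 3.9017/(1+0.1475)^2 + 4.7522/(1+0.1475)^3 + 37.0346/(1+0.1475)^3 = 33.4102

€33.41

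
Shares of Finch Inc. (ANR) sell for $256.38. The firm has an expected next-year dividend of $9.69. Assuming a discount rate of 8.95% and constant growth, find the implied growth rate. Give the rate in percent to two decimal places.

From P₀ = D₁/(r − g), the implied growth is g = r − D₁/P₀.
g = 0.0895 − 9.69/256.38 = 0.0895 − 0.03780 = 0.05170

5.17%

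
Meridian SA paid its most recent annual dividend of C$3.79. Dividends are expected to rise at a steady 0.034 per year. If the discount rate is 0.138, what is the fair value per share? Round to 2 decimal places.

Gordon growth model: P₀ = D₁/(r − g). D₁ = 3.79 × (1 + 0.034) = 3.9189.
P₀ = 3.9189 / (0.138 − 0.034) = 3.9189 / 0.104 = 37.6813

C$37.68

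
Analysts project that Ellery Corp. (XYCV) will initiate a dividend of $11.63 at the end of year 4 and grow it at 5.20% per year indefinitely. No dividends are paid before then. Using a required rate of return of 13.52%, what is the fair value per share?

$95.55

Deferred-dividend DDM. At t=3 the remaining stream is a growing perpetuity with first payment D_4 = 11.63.
V_3 = D_4/(r−g) = 11.63/(0.1352−0.052) = 139.7837
P₀ = V_3/(1+r)^3 = 139.7837/(1+0.1352)^3 = 95.5519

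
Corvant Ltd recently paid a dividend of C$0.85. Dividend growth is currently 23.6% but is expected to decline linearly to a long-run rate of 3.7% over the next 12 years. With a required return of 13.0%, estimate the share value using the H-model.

H-model: P₀ = D₀[(1+g_L) + H(g_S−g_L)]/(r−g_L), with H = 12/2 = 6.
P₀ = 0.85 × [(1+0.037) + 6×(0.236−0.037)] / (0.13−0.037)
   = 0.85 × 2.2310 / 0.093 = 20.3909

C$20.39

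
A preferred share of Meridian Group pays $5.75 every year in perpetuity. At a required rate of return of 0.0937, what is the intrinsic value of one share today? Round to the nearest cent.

$61.37

Zero-growth DDM (perpetuity): P₀ = D/r = 5.75 / 0.0937 = 61.3661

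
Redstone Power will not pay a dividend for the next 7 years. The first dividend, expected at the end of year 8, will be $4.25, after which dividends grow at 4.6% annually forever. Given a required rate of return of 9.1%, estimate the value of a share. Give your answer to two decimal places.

$51.33

Deferred-dividend DDM. At t=7 the remaining stream is a growing perpetuity with first payment D_8 = 4.25.
V_7 = D_8/(r−g) = 4.25/(0.091−0.046) = 94.4444
P₀ = V_7/(1+r)^7 = 94.4444/(1+0.091)^7 = 51.3338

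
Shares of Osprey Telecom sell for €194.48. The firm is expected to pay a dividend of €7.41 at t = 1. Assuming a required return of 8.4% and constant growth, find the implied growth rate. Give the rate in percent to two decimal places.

4.59%

From P₀ = D₁/(r − g), the implied growth is g = r − D₁/P₀.
g = 0.084 − 7.41/194.48 = 0.084 − 0.03810 = 0.04590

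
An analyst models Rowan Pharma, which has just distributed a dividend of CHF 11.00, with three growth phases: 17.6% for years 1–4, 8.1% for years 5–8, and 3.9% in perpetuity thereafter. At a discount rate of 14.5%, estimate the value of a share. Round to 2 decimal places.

CHF 184.87

Three-stage DDM. Project D₁…D_8; terminal Gordon value at t=8 with g = 0.039; discount at r = 0.145.
D_1 = 12.9360
D_2 = 15.2127
D_3 = 17.8902
D_4 = 21.0388
D_5 = 22.7430
D_6 = 24.5852
D_7 = 26.5766
D_8 = 28.7293
TV_8 = 29.8497/(0.145−0.039) = 281.6012
P₀ = Σ Dₜ/(1+r)ᵗ + TV_8/(1+r)^8 = 184.8734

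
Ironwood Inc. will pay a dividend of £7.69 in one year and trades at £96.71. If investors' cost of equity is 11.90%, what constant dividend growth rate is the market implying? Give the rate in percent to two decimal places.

From P₀ = D₁/(r − g), the implied growth is g = r − D₁/P₀.
g = 0.119 − 7.69/96.71 = 0.119 − 0.07952 = 0.03948

3.95%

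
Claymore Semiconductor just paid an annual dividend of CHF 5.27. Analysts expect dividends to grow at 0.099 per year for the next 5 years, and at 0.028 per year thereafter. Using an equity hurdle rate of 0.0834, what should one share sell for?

CHF 132.55

Two-stage DDM. Project D₁…D_5 at 0.099, terminal growth 0.028, discount at r = 0.0834.
D_1 = 5.7917
D_2 = 6.3651
D_3 = 6.9953
D_4 = 7.6878
D_5 = 8.4489
Terminal value at t=5: TV = D_6/(r−g) = 8.6854/(0.0834−0.028) = 156.7770
P₀ = 5.7917/(1+0.0834)^1 + 6.3651/(1+0.0834)^2 + 6.9953/(1+0.0834)^3 + 7.6878/(1+0.0834)^4 + 8.4489/(1+0.0834)^5 + 156.7770/(1+0.0834)^5 = 132.5464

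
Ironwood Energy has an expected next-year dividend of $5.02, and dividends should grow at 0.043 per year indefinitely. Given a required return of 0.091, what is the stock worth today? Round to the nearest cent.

$104.58

Gordon growth model: P₀ = D₁/(r − g), with D₁ = 5.02 given directly.
P₀ = 5.0200 / (0.091 − 0.043) = 5.0200 / 0.048 = 104.5833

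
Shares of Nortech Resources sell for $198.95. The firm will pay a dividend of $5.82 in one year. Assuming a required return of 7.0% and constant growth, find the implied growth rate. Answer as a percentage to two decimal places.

4.07%

From P₀ = D₁/(r − g), the implied growth is g = r − D₁/P₀.
g = 0.07 − 5.82/198.95 = 0.07 − 0.02925 = 0.04075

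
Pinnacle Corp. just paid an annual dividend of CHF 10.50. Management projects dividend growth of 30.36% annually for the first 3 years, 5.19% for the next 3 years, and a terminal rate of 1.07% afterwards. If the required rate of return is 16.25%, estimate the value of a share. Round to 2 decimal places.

Three-stage DDM. Project D₁…D_6; terminal Gordon value at t=6 with g = 0.0107; discount at r = 0.1625.
D_1 = 13.6878
D_2 = 17.8434
D_3 = 23.2607
D_4 = 24.4679
D_5 = 25.7378
D_6 = 27.0736
TV_6 = 27.3633/(0.1625−0.0107) = 180.2587
P₀ = Σ Dₜ/(1+r)ᵗ + TV_6/(1+r)^6 = 149.3104

CHF 149.31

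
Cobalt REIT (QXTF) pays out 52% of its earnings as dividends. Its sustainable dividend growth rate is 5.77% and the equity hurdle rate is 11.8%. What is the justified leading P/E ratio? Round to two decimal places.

Justified leading P/E = b/(r−g) = 0.52/(0.118−0.0577) = 8.6235

8.62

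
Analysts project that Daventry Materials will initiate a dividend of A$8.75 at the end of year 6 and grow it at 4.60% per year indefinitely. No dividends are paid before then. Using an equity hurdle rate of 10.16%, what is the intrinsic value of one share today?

A$97.01

Deferred-dividend DDM. At t=5 the remaining stream is a growing perpetuity with first payment D_6 = 8.75.
V_5 = D_6/(r−g) = 8.75/(0.1016−0.046) = 157.3741
P₀ = V_5/(1+r)^5 = 157.3741/(1+0.1016)^5 = 97.0094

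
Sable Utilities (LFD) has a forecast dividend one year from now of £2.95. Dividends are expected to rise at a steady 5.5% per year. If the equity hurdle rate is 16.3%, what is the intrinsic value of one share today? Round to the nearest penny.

£27.31

Gordon growth model: P₀ = D₁/(r − g), with D₁ = 2.95 given directly.
P₀ = 2.9500 / (0.163 − 0.055) = 2.9500 / 0.108 = 27.3148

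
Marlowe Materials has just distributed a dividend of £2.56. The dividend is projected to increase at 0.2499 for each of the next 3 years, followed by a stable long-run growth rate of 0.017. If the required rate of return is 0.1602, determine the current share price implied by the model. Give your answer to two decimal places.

Two-stage DDM. Project D₁…D_3 at 0.2499, terminal growth 0.017, discount at r = 0.1602.
D_1 = 3.1997
D_2 = 3.9994
D_3 = 4.9988
Terminal value at t=3: TV = D_4/(r−g) = 5.0838/(0.1602−0.017) = 35.5013
P₀ = 3.1997/(1+0.1602)^1 + 3.9994/(1+0.1602)^2 + 4.9988/(1+0.1602)^3 + 35.5013/(1+0.1602)^3 = 31.6623

£31.66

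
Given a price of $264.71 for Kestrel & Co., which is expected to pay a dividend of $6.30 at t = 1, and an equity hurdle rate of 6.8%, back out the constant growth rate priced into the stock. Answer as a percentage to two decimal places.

4.42%

From P₀ = D₁/(r − g), the implied growth is g = r − D₁/P₀.
g = 0.068 − 6.30/264.71 = 0.068 − 0.02380 = 0.04420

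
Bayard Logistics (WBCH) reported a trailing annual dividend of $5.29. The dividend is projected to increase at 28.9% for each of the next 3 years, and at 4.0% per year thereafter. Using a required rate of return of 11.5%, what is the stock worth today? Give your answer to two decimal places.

Two-stage DDM. Project D₁…D_3 at 0.289, terminal growth 0.04, discount at r = 0.115.
D_1 = 6.8188
D_2 = 8.7894
D_3 = 11.3296
Terminal value at t=3: TV = D_4/(r−g) = 11.7828/(0.115−0.04) = 157.1037
P₀ = 6.8188/(1+0.115)^1 + 8.7894/(1+0.115)^2 + 11.3296/(1+0.115)^3 + 157.1037/(1+0.115)^3 = 134.6930

$134.69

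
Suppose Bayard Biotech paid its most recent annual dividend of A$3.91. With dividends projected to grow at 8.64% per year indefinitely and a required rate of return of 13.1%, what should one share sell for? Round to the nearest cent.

Gordon growth model: P₀ = D₁/(r − g). D₁ = 3.91 × (1 + 0.0864) = 4.2478.
P₀ = 4.2478 / (0.131 − 0.0864) = 4.2478 / 0.0446 = 95.2427

A$95.24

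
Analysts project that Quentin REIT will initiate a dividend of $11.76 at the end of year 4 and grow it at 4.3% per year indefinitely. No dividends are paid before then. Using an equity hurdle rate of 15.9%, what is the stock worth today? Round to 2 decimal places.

$65.12

Deferred-dividend DDM. At t=3 the remaining stream is a growing perpetuity with first payment D_4 = 11.76.
V_3 = D_4/(r−g) = 11.76/(0.159−0.043) = 101.3793
P₀ = V_3/(1+r)^3 = 101.3793/(1+0.159)^3 = 65.1177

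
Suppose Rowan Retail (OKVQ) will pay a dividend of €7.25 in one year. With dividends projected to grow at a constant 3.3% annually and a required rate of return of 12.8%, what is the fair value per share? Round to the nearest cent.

€76.32

Gordon growth model: P₀ = D₁/(r − g), with D₁ = 7.25 given directly.
P₀ = 7.2500 / (0.128 − 0.033) = 7.2500 / 0.095 = 76.3158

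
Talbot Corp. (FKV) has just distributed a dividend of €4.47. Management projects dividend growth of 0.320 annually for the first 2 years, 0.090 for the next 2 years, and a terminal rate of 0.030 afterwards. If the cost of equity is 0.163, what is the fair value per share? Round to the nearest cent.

Three-stage DDM. Project D₁…D_4; terminal Gordon value at t=4 with g = 0.03; discount at r = 0.163.
D_1 = 5.9004
D_2 = 7.7885
D_3 = 8.4895
D_4 = 9.2536
TV_4 = 9.5312/(0.163−0.03) = 71.6628
P₀ = Σ Dₜ/(1+r)ᵗ + TV_4/(1+r)^4 = 60.4587

€60.46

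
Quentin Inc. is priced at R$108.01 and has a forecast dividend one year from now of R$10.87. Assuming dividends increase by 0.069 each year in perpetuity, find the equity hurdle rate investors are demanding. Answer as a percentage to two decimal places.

Rearranging the constant-growth DDM: r = D₁/P₀ + g.
r = 10.8700 / 108.01 + 0.069 = 0.10064 + 0.069 = 0.16964

16.96%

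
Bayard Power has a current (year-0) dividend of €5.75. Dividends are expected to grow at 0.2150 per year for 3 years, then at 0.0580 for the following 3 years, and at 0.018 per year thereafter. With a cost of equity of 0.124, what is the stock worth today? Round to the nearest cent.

Three-stage DDM. Project D₁…D_6; terminal Gordon value at t=6 with g = 0.018; discount at r = 0.124.
D_1 = 6.9863
D_2 = 8.4883
D_3 = 10.3133
D_4 = 10.9114
D_5 = 11.5443
D_6 = 12.2139
TV_6 = 12.4337/(0.124−0.018) = 117.2993
P₀ = Σ Dₜ/(1+r)ᵗ + TV_6/(1+r)^6 = 97.6948

€97.69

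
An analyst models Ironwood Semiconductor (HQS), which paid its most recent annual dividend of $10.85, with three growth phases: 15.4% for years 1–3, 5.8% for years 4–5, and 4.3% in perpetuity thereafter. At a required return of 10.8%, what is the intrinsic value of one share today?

$237.56

Three-stage DDM. Project D₁…D_5; terminal Gordon value at t=5 with g = 0.043; discount at r = 0.108.
D_1 = 12.5209
D_2 = 14.4491
D_3 = 16.6743
D_4 = 17.6414
D_5 = 18.6646
TV_5 = 19.4672/(0.108−0.043) = 299.4949
P₀ = Σ Dₜ/(1+r)ᵗ + TV_5/(1+r)^5 = 237.5558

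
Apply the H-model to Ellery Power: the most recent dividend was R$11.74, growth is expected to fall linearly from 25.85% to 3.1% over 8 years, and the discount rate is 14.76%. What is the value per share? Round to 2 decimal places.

H-model: P₀ = D₀[(1+g_L) + H(g_S−g_L)]/(r−g_L), with H = 8/2 = 4.
P₀ = 11.74 × [(1+0.031) + 4×(0.2585−0.031)] / (0.1476−0.031)
   = 11.74 × 1.9410 / 0.1166 = 195.4317

R$195.43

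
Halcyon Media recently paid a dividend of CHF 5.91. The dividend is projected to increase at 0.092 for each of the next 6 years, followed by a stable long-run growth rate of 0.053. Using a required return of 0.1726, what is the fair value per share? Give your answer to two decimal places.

Two-stage DDM. Project D₁…D_6 at 0.092, terminal growth 0.053, discount at r = 0.1726.
D_1 = 6.4537
D_2 = 7.0475
D_3 = 7.6958
D_4 = 8.4038
D_5 = 9.1770
D_6 = 10.0213
Terminal value at t=6: TV = D_7/(r−g) = 10.5524/(0.1726−0.053) = 88.2309
P₀ = 6.4537/(1+0.1726)^1 + 7.0475/(1+0.1726)^2 + 7.6958/(1+0.1726)^3 + 8.4038/(1+0.1726)^4 + 9.1770/(1+0.1726)^5 + 10.0213/(1+0.1726)^6 + 88.2309/(1+0.1726)^6 = 61.7827

CHF 61.78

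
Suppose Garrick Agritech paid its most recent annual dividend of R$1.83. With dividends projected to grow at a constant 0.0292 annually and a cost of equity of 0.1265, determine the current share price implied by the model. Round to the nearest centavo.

R$19.36

Gordon growth model: P₀ = D₁/(r − g). D₁ = 1.83 × (1 + 0.0292) = 1.8834.
P₀ = 1.8834 / (0.1265 − 0.0292) = 1.8834 / 0.0973 = 19.3570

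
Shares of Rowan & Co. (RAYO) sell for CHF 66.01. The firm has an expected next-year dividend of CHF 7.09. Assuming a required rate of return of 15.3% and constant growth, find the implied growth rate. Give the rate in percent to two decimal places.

From P₀ = D₁/(r − g), the implied growth is g = r − D₁/P₀.
g = 0.153 − 7.09/66.01 = 0.153 − 0.10741 = 0.04559

4.56%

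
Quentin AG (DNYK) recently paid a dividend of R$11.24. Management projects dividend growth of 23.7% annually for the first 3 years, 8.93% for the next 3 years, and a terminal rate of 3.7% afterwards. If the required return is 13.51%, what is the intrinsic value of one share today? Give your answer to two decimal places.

R$216.26

Three-stage DDM. Project D₁…D_6; terminal Gordon value at t=6 with g = 0.037; discount at r = 0.1351.
D_1 = 13.9039
D_2 = 17.1991
D_3 = 21.2753
D_4 = 23.1752
D_5 = 25.2447
D_6 = 27.4991
TV_6 = 28.5165/(0.1351−0.037) = 290.6884
P₀ = Σ Dₜ/(1+r)ᵗ + TV_6/(1+r)^6 = 216.2588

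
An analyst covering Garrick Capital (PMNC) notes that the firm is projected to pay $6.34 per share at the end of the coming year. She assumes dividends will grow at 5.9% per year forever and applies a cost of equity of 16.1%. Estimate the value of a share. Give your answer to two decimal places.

Gordon growth model: P₀ = D₁/(r − g), with D₁ = 6.34 given directly.
P₀ = 6.3400 / (0.161 − 0.059) = 6.3400 / 0.102 = 62.1569

$62.16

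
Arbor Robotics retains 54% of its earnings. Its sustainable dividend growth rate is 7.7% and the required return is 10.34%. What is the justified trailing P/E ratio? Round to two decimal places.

Payout ratio b = 1 − 0.54 = 0.46.
Justified trailing P/E = b(1+g)/(r−g) = 0.46×(1+0.077)/(0.1034−0.077) = 18.7659

18.77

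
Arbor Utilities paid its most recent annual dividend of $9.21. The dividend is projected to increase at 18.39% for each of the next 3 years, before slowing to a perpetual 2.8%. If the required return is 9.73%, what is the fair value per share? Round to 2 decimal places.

Two-stage DDM. Project D₁…D_3 at 0.1839, terminal growth 0.028, discount at r = 0.0973.
D_1 = 10.9037
D_2 = 12.9089
D_3 = 15.2829
Terminal value at t=3: TV = D_4/(r−g) = 15.7108/(0.0973−0.028) = 226.7068
P₀ = 10.9037/(1+0.0973)^1 + 12.9089/(1+0.0973)^2 + 15.2829/(1+0.0973)^3 + 226.7068/(1+0.0973)^3 = 203.8138

$203.81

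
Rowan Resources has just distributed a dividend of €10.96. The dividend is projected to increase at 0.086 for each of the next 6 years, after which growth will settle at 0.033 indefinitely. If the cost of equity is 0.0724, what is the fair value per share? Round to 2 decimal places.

Two-stage DDM. Project D₁…D_6 at 0.086, terminal growth 0.033, discount at r = 0.0724.
D_1 = 11.9026
D_2 = 12.9262
D_3 = 14.0378
D_4 = 15.2451
D_5 = 16.5562
D_6 = 17.9800
Terminal value at t=6: TV = D_7/(r−g) = 18.5733/(0.0724−0.033) = 471.4044
P₀ = 11.9026/(1+0.0724)^1 + 12.9262/(1+0.0724)^2 + 14.0378/(1+0.0724)^3 + 15.2451/(1+0.0724)^4 + 16.5562/(1+0.0724)^5 + 17.9800/(1+0.0724)^6 + 471.4044/(1+0.0724)^6 = 378.6636

€378.66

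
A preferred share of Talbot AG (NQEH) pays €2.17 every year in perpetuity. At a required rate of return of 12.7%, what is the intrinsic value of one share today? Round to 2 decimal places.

Zero-growth DDM (perpetuity): P₀ = D/r = 2.17 / 0.127 = 17.0866

€17.09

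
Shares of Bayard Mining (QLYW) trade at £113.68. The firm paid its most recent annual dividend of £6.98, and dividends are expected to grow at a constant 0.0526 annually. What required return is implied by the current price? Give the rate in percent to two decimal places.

Rearranging the constant-growth DDM: r = D₁/P₀ + g.
D₁ = 6.98 × (1 + 0.0526) = 7.3471.
r = 7.3471 / 113.68 + 0.0526 = 0.06463 + 0.0526 = 0.11723

11.72%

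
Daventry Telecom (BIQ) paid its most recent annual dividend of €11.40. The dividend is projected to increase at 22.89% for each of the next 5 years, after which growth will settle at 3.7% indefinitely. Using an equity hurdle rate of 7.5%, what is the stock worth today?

Two-stage DDM. Project D₁…D_5 at 0.2289, terminal growth 0.037, discount at r = 0.075.
D_1 = 14.0095
D_2 = 17.2162
D_3 = 21.1570
D_4 = 25.9999
D_5 = 31.9512
Terminal value at t=5: TV = D_6/(r−g) = 33.1334/(0.075−0.037) = 871.9322
P₀ = 14.0095/(1+0.075)^1 + 17.2162/(1+0.075)^2 + 21.1570/(1+0.075)^3 + 25.9999/(1+0.075)^4 + 31.9512/(1+0.075)^5 + 871.9322/(1+0.075)^5 = 694.0369

€694.04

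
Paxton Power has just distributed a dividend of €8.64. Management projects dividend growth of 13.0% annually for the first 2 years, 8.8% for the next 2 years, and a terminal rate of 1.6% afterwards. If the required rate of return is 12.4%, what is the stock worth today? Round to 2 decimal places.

€111.03

Three-stage DDM. Project D₁…D_4; terminal Gordon value at t=4 with g = 0.016; discount at r = 0.124.
D_1 = 9.7632
D_2 = 11.0324
D_3 = 12.0033
D_4 = 13.0596
TV_4 = 13.2685/(0.124−0.016) = 122.8566
P₀ = Σ Dₜ/(1+r)ᵗ + TV_4/(1+r)^4 = 111.0255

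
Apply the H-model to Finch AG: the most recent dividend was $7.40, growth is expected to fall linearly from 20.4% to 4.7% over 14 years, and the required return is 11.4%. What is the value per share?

H-model: P₀ = D₀[(1+g_L) + H(g_S−g_L)]/(r−g_L), with H = 14/2 = 7.
P₀ = 7.40 × [(1+0.047) + 7×(0.204−0.047)] / (0.114−0.047)
   = 7.40 × 2.1460 / 0.067 = 237.0209

$237.02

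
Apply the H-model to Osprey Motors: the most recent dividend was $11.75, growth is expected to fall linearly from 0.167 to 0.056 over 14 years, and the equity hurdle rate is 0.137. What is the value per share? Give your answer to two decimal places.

H-model: P₀ = D₀[(1+g_L) + H(g_S−g_L)]/(r−g_L), with H = 14/2 = 7.
P₀ = 11.75 × [(1+0.056) + 7×(0.167−0.056)] / (0.137−0.056)
   = 11.75 × 1.8330 / 0.081 = 265.8981

$265.90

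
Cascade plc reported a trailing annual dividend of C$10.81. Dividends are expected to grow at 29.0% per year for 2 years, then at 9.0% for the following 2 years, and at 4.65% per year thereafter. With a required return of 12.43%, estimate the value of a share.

Three-stage DDM. Project D₁…D_4; terminal Gordon value at t=4 with g = 0.0465; discount at r = 0.1243.
D_1 = 13.9449
D_2 = 17.9889
D_3 = 19.6079
D_4 = 21.3726
TV_4 = 22.3665/(0.1243−0.0465) = 287.4867
P₀ = Σ Dₜ/(1+r)ᵗ + TV_4/(1+r)^4 = 233.7314

C$233.73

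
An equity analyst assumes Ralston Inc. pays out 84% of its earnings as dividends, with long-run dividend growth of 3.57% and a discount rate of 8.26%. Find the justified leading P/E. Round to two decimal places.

17.91

Justified leading P/E = b/(r−g) = 0.84/(0.0826−0.0357) = 17.9104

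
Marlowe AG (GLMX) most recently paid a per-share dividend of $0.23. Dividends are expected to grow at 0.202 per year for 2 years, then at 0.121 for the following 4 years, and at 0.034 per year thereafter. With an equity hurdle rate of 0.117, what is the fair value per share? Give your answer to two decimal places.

$4.95

Three-stage DDM. Project D₁…D_6; terminal Gordon value at t=6 with g = 0.034; discount at r = 0.117.
D_1 = 0.2765
D_2 = 0.3323
D_3 = 0.3725
D_4 = 0.4176
D_5 = 0.4681
D_6 = 0.5248
TV_6 = 0.5426/(0.117−0.034) = 6.5373
P₀ = Σ Dₜ/(1+r)ᵗ + TV_6/(1+r)^6 = 4.9545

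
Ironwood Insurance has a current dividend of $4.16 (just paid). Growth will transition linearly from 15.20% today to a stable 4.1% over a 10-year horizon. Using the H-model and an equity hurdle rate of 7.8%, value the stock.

H-model: P₀ = D₀[(1+g_L) + H(g_S−g_L)]/(r−g_L), with H = 10/2 = 5.
P₀ = 4.16 × [(1+0.041) + 5×(0.152−0.041)] / (0.078−0.041)
   = 4.16 × 1.5960 / 0.037 = 179.4422

$179.44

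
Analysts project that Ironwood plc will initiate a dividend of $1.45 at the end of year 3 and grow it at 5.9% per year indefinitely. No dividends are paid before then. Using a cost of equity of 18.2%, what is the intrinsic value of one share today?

$8.44

Deferred-dividend DDM. At t=2 the remaining stream is a growing perpetuity with first payment D_3 = 1.45.
V_2 = D_3/(r−g) = 1.45/(0.182−0.059) = 11.7886
P₀ = V_2/(1+r)^2 = 11.7886/(1+0.182)^2 = 8.4378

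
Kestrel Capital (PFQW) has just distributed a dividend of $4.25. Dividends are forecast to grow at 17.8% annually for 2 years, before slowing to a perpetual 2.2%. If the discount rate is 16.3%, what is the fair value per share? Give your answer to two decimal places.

Two-stage DDM. Project D₁…D_2 at 0.178, terminal growth 0.022, discount at r = 0.163.
D_1 = 5.0065
D_2 = 5.8977
Terminal value at t=2: TV = D_3/(r−g) = 6.0274/(0.163−0.022) = 42.7476
P₀ = 5.0065/(1+0.163)^1 + 5.8977/(1+0.163)^2 + 42.7476/(1+0.163)^2 = 40.2699

$40.27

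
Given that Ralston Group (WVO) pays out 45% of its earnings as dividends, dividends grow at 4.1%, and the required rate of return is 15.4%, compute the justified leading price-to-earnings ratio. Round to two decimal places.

3.98

Justified leading P/E = b/(r−g) = 0.45/(0.154−0.041) = 3.9823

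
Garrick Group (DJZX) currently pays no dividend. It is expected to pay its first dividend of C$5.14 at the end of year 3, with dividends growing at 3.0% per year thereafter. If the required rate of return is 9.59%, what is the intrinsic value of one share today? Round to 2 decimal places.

C$64.94

Deferred-dividend DDM. At t=2 the remaining stream is a growing perpetuity with first payment D_3 = 5.14.
V_2 = D_3/(r−g) = 5.14/(0.0959−0.03) = 77.9970
P₀ = V_2/(1+r)^2 = 77.9970/(1+0.0959)^2 = 64.9435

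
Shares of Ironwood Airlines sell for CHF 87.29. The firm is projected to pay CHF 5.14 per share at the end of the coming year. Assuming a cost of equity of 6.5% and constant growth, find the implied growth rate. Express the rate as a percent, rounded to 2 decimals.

From P₀ = D₁/(r − g), the implied growth is g = r − D₁/P₀.
g = 0.065 − 5.14/87.29 = 0.065 − 0.05888 = 0.00612

0.61%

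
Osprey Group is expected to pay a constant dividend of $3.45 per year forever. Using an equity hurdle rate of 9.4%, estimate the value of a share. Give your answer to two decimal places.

$36.70

Zero-growth DDM (perpetuity): P₀ = D/r = 3.45 / 0.094 = 36.7021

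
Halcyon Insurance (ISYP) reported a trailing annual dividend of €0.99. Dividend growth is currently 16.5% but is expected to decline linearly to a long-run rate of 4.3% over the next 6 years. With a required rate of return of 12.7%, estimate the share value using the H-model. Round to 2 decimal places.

H-model: P₀ = D₀[(1+g_L) + H(g_S−g_L)]/(r−g_L), with H = 6/2 = 3.
P₀ = 0.99 × [(1+0.043) + 3×(0.165−0.043)] / (0.127−0.043)
   = 0.99 × 1.4090 / 0.084 = 16.6061

€16.61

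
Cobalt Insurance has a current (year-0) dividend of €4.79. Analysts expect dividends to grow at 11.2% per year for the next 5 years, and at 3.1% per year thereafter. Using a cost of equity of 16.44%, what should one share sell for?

Two-stage DDM. Project D₁…D_5 at 0.112, terminal growth 0.031, discount at r = 0.1644.
D_1 = 5.3265
D_2 = 5.9230
D_3 = 6.5864
D_4 = 7.3241
D_5 = 8.1444
Terminal value at t=5: TV = D_6/(r−g) = 8.3969/(0.1644−0.031) = 62.9452
P₀ = 5.3265/(1+0.1644)^1 + 5.9230/(1+0.1644)^2 + 6.5864/(1+0.1644)^3 + 7.3241/(1+0.1644)^4 + 8.1444/(1+0.1644)^5 + 62.9452/(1+0.1644)^5 = 50.3112

€50.31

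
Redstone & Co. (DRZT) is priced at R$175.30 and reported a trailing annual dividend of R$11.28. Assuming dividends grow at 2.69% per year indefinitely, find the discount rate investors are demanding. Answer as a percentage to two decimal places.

9.30%

Rearranging the constant-growth DDM: r = D₁/P₀ + g.
D₁ = 11.28 × (1 + 0.0269) = 11.5834.
r = 11.5834 / 175.30 + 0.0269 = 0.06608 + 0.0269 = 0.09298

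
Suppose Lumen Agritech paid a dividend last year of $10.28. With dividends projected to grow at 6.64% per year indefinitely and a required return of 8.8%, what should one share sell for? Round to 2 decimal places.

$507.53

Gordon growth model: P₀ = D₁/(r − g). D₁ = 10.28 × (1 + 0.0664) = 10.9626.
P₀ = 10.9626 / (0.088 − 0.0664) = 10.9626 / 0.0216 = 507.5274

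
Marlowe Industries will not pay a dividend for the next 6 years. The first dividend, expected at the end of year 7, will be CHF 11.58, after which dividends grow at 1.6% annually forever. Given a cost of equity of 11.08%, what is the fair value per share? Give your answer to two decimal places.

CHF 65.03

Deferred-dividend DDM. At t=6 the remaining stream is a growing perpetuity with first payment D_7 = 11.58.
V_6 = D_7/(r−g) = 11.58/(0.1108−0.016) = 122.1519
P₀ = V_6/(1+r)^6 = 122.1519/(1+0.1108)^6 = 65.0257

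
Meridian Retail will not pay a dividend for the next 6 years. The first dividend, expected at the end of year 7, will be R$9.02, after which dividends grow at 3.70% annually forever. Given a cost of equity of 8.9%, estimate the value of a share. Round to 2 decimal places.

Deferred-dividend DDM. At t=6 the remaining stream is a growing perpetuity with first payment D_7 = 9.02.
V_6 = D_7/(r−g) = 9.02/(0.089−0.037) = 173.4615
P₀ = V_6/(1+r)^6 = 173.4615/(1+0.089)^6 = 104.0006

R$104.00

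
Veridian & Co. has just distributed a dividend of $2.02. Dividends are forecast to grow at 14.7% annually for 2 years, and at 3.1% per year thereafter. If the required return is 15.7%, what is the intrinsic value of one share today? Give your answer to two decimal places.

$20.23

Two-stage DDM. Project D₁…D_2 at 0.147, terminal growth 0.031, discount at r = 0.157.
D_1 = 2.3169
D_2 = 2.6575
Terminal value at t=2: TV = D_3/(r−g) = 2.7399/(0.157−0.031) = 21.7453
P₀ = 2.3169/(1+0.157)^1 + 2.6575/(1+0.157)^2 + 21.7453/(1+0.157)^2 = 20.2320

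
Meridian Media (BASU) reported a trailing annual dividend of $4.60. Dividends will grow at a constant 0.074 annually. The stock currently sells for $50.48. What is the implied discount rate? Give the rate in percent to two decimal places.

17.19%

Rearranging the constant-growth DDM: r = D₁/P₀ + g.
D₁ = 4.60 × (1 + 0.074) = 4.9404.
r = 4.9404 / 50.48 + 0.074 = 0.09787 + 0.074 = 0.17187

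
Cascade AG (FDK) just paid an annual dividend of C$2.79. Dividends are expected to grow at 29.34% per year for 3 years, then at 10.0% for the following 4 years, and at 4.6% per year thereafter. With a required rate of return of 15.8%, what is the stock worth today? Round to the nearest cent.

Three-stage DDM. Project D₁…D_7; terminal Gordon value at t=7 with g = 0.046; discount at r = 0.158.
D_1 = 3.6086
D_2 = 4.6673
D_3 = 6.0367
D_4 = 6.6404
D_5 = 7.3045
D_6 = 8.0349
D_7 = 8.8384
TV_7 = 9.2450/(0.158−0.046) = 82.5443
P₀ = Σ Dₜ/(1+r)ᵗ + TV_7/(1+r)^7 = 53.7441

C$53.74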